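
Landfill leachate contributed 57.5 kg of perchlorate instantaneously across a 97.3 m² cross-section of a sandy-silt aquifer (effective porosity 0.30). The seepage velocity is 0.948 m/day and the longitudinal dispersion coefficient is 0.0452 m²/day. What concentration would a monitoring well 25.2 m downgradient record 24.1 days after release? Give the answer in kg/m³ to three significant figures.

For an instantaneous plane source, C(x,t) = M/(n_e·A·√(4πDt)) · exp(−(x−vt)²/(4Dt)), with n_e·A the pore (flow) area.
Plume center vt = 0.948 × 24.1 = 22.8468 m, so the well at 25.2 m is 2.3532 m downgradient of the peak.
√(4πDt) = 3.700 m, giving peak height M/(n_e·A·√(4πDt)) = 57.5/(0.30 × 97.3 × 3.700) = 0.5324 kg/m³.
(x−vt)²/(4Dt) = (2.3532)²/(4 × 0.0452 × 24.1) = 1.271; exp(−1.271) = 0.2806.
C = 0.5324 × 0.2806 = 0.149 kg/m³.

0.149 kg/m³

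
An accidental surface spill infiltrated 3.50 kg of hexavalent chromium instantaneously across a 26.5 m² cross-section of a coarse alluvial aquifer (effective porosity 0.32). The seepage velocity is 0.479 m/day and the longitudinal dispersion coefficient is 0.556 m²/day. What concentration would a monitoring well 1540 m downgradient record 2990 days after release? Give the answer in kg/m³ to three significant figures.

For an instantaneous plane source, C(x,t) = M/(n_e·A·√(4πDt)) · exp(−(x−vt)²/(4Dt)), with n_e·A the pore (flow) area.
Plume center vt = 0.479 × 2990 = 1432.21 m, so the well at 1540 m is 107.79 m downgradient of the peak.
√(4πDt) = 144.5 m, giving peak height M/(n_e·A·√(4πDt)) = 3.50/(0.32 × 26.5 × 144.5) = 0.002856 kg/m³.
(x−vt)²/(4Dt) = (107.79)²/(4 × 0.556 × 2990) = 1.747; exp(−1.747) = 0.1743.
C = 0.002856 × 0.1743 = 0.000498 kg/m³.

0.000498 kg/m³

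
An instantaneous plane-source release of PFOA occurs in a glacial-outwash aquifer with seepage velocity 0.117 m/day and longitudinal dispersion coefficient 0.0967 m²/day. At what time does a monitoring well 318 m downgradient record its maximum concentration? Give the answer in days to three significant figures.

For the 1D instantaneous-source solution, setting ∂C/∂t = 0 at fixed x gives v²t² + 2Dt − x² = 0, so t = (√(D² + v²x²) − D)/v².
√(D² + v²x²) = √(0.0967² + 0.117² × 318²) = 37.21; v² = 0.013689.
t = (37.21 − 0.0967)/0.013689 = 2710 days (vs. the pure-advection estimate x/v = 2720 d).

2710 days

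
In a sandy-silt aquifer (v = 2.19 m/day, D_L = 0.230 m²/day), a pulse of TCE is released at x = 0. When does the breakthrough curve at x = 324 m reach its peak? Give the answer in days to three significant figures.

148 days

For the 1D instantaneous-source solution, setting ∂C/∂t = 0 at fixed x gives v²t² + 2Dt − x² = 0, so t = (√(D² + v²x²) − D)/v².
√(D² + v²x²) = √(0.230² + 2.19² × 324²) = 709.6; v² = 4.7961.
t = (709.6 − 0.230)/4.7961 = 148 days (vs. the pure-advection estimate x/v = 148 d).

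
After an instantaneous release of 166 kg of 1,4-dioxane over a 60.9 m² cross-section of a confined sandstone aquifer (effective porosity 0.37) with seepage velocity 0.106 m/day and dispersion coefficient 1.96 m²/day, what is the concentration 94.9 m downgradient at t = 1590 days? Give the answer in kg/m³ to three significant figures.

0.0241 kg/m³

For an instantaneous plane source, C(x,t) = M/(n_e·A·√(4πDt)) · exp(−(x−vt)²/(4Dt)), with n_e·A the pore (flow) area.
Plume center vt = 0.106 × 1590 = 168.54 m, so the well at 94.9 m is 73.64 m upgradient of the peak.
√(4πDt) = 197.9 m, giving peak height M/(n_e·A·√(4πDt)) = 166/(0.37 × 60.9 × 197.9) = 0.03723 kg/m³.
(x−vt)²/(4Dt) = (-73.64)²/(4 × 1.96 × 1590) = 0.4350; exp(−0.4350) = 0.6473.
C = 0.03723 × 0.6473 = 0.0241 kg/m³.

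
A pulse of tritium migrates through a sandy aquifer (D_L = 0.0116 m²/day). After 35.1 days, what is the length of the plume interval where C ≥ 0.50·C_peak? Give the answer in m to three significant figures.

The plume is Gaussian with σ = √(2Dt) = √(2 × 0.0116 × 35.1) = 0.9024 m.
C/C_peak = exp(−Δx²/(2σ²)) = 0.50 ⇒ Δx = σ·√(−2 ln 0.50) = 0.9024 × 1.177 = 1.062 m.
Width = 2Δx = 2.12 m.

2.12 m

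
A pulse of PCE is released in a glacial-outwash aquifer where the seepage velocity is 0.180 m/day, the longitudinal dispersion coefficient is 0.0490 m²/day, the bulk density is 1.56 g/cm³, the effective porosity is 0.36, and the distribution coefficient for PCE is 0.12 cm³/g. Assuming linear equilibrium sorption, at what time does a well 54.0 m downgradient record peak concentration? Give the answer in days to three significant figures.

Retardation factor R = 1 + ρ_b·K_d/n = 1 + 1.56 × 0.12/0.36 = 1.520.
Sorption retards both mechanisms: v_R = v/R = 0.1184 m/day, D_R = D/R = 0.03224 m²/day.
Peak time from v_R²t² + 2D_R t − x² = 0: t = (√(D_R² + v_R²x²) − D_R)/v_R².
√(D_R² + v_R²x²) = √(0.03224² + 0.1184² × 54.0²) = 6.394; v_R² = 0.01402.
t = (6.394 − 0.03224)/0.01402 = 454 days.

454 days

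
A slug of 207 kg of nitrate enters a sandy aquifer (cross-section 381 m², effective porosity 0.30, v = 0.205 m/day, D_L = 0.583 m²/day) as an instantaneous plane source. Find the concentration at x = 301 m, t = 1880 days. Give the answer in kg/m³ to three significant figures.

For an instantaneous plane source, C(x,t) = M/(n_e·A·√(4πDt)) · exp(−(x−vt)²/(4Dt)), with n_e·A the pore (flow) area.
Plume center vt = 0.205 × 1880 = 385.4 m, so the well at 301 m is 84.4 m upgradient of the peak.
√(4πDt) = 117.4 m, giving peak height M/(n_e·A·√(4πDt)) = 207/(0.30 × 381 × 117.4) = 0.01543 kg/m³.
(x−vt)²/(4Dt) = (-84.4)²/(4 × 0.583 × 1880) = 1.625; exp(−1.625) = 0.1969.
C = 0.01543 × 0.1969 = 0.00304 kg/m³.

0.00304 kg/m³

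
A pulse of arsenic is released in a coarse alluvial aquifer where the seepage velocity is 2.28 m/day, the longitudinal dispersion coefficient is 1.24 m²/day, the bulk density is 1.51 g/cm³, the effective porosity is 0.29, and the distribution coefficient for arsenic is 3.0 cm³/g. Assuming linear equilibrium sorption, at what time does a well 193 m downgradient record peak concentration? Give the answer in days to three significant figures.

Retardation factor R = 1 + ρ_b·K_d/n = 1 + 1.51 × 3.0/0.29 = 16.62.
Sorption retards both mechanisms: v_R = v/R = 0.1372 m/day, D_R = D/R = 0.07461 m²/day.
Peak time from v_R²t² + 2D_R t − x² = 0: t = (√(D_R² + v_R²x²) − D_R)/v_R².
√(D_R² + v_R²x²) = √(0.07461² + 0.1372² × 193²) = 26.48; v_R² = 0.01882.
t = (26.48 − 0.07461)/0.01882 = 1400 days.

1400 days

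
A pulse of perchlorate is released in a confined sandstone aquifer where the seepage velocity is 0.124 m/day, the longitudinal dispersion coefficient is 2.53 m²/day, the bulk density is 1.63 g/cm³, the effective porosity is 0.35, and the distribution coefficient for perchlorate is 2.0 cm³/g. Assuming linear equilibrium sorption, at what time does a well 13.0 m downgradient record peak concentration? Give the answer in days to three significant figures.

Retardation factor R = 1 + ρ_b·K_d/n = 1 + 1.63 × 2.0/0.35 = 10.31.
Sorption retards both mechanisms: v_R = v/R = 0.01203 m/day, D_R = D/R = 0.2454 m²/day.
Peak time from v_R²t² + 2D_R t − x² = 0: t = (√(D_R² + v_R²x²) − D_R)/v_R².
√(D_R² + v_R²x²) = √(0.2454² + 0.01203² × 13.0²) = 0.2910; v_R² = 0.0001447.
t = (0.2910 − 0.2454)/0.0001447 = 315 days.

315 days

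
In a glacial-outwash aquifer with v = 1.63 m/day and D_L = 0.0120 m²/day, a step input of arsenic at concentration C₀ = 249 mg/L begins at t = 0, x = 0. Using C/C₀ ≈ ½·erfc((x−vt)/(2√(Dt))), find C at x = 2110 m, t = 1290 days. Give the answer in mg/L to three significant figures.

For a continuous step input, C/C₀ ≈ ½·erfc((x−vt)/(2√(Dt))).
vt = 1.63 × 1290 = 2102.7 m and 2√(Dt) = 2√(0.0120 × 1290) = 7.869 m.
Argument (x−vt)/(2√(Dt)) = (2110 − 2102.7)/7.869 = 0.9277; ½·erfc(0.9277) = 0.09477.
C = 249 × 0.09477 = 23.6 mg/L.

23.6 mg/L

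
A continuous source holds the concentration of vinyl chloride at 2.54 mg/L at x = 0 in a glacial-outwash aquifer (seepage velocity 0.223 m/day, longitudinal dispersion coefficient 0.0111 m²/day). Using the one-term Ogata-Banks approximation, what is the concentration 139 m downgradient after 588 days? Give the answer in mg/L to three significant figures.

0.0372 mg/L

For a continuous step input, C/C₀ ≈ ½·erfc((x−vt)/(2√(Dt))).
vt = 0.223 × 588 = 131.124 m and 2√(Dt) = 2√(0.0111 × 588) = 5.110 m.
Argument (x−vt)/(2√(Dt)) = (139 − 131.124)/5.110 = 1.541; ½·erfc(1.541) = 0.01465.
C = 2.54 × 0.01465 = 0.0372 mg/L.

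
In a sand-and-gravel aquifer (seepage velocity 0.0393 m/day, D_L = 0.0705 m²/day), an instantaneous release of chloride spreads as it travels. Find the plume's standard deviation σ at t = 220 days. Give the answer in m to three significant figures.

Dispersive spreading gives a Gaussian with σ² = 2Dt; advection only shifts the center.
σ = √(2 × 0.0705 × 220) = 5.57 m.

5.57 m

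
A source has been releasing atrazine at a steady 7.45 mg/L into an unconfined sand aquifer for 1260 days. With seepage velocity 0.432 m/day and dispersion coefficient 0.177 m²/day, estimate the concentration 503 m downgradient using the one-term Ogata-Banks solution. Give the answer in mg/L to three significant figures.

For a continuous step input, C/C₀ ≈ ½·erfc((x−vt)/(2√(Dt))).
vt = 0.432 × 1260 = 544.32 m and 2√(Dt) = 2√(0.177 × 1260) = 29.87 m.
Argument (x−vt)/(2√(Dt)) = (503 − 544.32)/29.87 = -1.383; ½·erfc(-1.383) = 0.9748.
C = 7.45 × 0.9748 = 7.26 mg/L.

7.26 mg/L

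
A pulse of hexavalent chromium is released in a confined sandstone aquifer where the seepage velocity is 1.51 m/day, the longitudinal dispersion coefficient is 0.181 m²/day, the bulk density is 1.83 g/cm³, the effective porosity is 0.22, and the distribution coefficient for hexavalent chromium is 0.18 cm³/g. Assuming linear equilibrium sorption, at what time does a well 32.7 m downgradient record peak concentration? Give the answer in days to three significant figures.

53.9 days

Retardation factor R = 1 + ρ_b·K_d/n = 1 + 1.83 × 0.18/0.22 = 2.497.
Sorption retards both mechanisms: v_R = v/R = 0.6047 m/day, D_R = D/R = 0.07249 m²/day.
Peak time from v_R²t² + 2D_R t − x² = 0: t = (√(D_R² + v_R²x²) − D_R)/v_R².
√(D_R² + v_R²x²) = √(0.07249² + 0.6047² × 32.7²) = 19.77; v_R² = 0.3657.
t = (19.77 − 0.07249)/0.3657 = 53.9 days.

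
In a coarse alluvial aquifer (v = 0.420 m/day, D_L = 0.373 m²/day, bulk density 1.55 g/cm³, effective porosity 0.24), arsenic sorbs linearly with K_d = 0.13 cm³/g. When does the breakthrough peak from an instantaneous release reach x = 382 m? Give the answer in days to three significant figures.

Retardation factor R = 1 + ρ_b·K_d/n = 1 + 1.55 × 0.13/0.24 = 1.840.
Sorption retards both mechanisms: v_R = v/R = 0.2283 m/day, D_R = D/R = 0.2027 m²/day.
Peak time from v_R²t² + 2D_R t − x² = 0: t = (√(D_R² + v_R²x²) − D_R)/v_R².
√(D_R² + v_R²x²) = √(0.2027² + 0.2283² × 382²) = 87.21; v_R² = 0.05212.
t = (87.21 − 0.2027)/0.05212 = 1670 days.

1670 days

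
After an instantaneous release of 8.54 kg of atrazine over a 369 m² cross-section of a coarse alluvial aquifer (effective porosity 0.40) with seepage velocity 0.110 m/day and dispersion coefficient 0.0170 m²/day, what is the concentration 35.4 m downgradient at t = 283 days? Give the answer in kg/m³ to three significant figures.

0.00289 kg/m³

For an instantaneous plane source, C(x,t) = M/(n_e·A·√(4πDt)) · exp(−(x−vt)²/(4Dt)), with n_e·A the pore (flow) area.
Plume center vt = 0.110 × 283 = 31.13 m, so the well at 35.4 m is 4.27 m downgradient of the peak.
√(4πDt) = 7.775 m, giving peak height M/(n_e·A·√(4πDt)) = 8.54/(0.40 × 369 × 7.775) = 0.007442 kg/m³.
(x−vt)²/(4Dt) = (4.27)²/(4 × 0.0170 × 283) = 0.9475; exp(−0.9475) = 0.3877.
C = 0.007442 × 0.3877 = 0.00289 kg/m³.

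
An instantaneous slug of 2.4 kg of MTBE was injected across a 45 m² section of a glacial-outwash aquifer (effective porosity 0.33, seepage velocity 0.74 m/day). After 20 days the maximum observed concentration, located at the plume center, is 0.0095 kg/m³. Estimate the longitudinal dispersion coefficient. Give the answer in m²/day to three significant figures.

At the plume center C_max = M/(n_e·A·√(4πDt)), so D = M²/(4πt·(n_e·A·C_max)²).
n_e·A·C_max = 0.33 × 45 × 0.0095 = 0.1411 kg/m.
D = 2.4²/(4π × 20 × 0.1411²) = 1.15 m²/day.

1.15 m²/day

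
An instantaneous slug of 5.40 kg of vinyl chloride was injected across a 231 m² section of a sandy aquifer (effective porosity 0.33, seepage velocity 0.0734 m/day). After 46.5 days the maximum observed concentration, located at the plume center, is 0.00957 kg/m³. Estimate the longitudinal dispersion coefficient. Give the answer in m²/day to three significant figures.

At the plume center C_max = M/(n_e·A·√(4πDt)), so D = M²/(4πt·(n_e·A·C_max)²).
n_e·A·C_max = 0.33 × 231 × 0.00957 = 0.7295 kg/m.
D = 5.40²/(4π × 46.5 × 0.7295²) = 0.0938 m²/day.

0.0938 m²/day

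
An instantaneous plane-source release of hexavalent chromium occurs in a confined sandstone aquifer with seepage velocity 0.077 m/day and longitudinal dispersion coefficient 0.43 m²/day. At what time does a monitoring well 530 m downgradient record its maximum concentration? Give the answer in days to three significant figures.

6810 days

For the 1D instantaneous-source solution, setting ∂C/∂t = 0 at fixed x gives v²t² + 2Dt − x² = 0, so t = (√(D² + v²x²) − D)/v².
√(D² + v²x²) = √(0.43² + 0.077² × 530²) = 40.81; v² = 0.005929.
t = (40.81 − 0.43)/0.005929 = 6810 days (vs. the pure-advection estimate x/v = 6880 d).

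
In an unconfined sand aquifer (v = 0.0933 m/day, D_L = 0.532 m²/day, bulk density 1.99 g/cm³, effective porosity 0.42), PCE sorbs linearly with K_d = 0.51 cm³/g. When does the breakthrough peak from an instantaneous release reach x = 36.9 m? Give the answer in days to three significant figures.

1160 days

Retardation factor R = 1 + ρ_b·K_d/n = 1 + 1.99 × 0.51/0.42 = 3.416.
Sorption retards both mechanisms: v_R = v/R = 0.02731 m/day, D_R = D/R = 0.1557 m²/day.
Peak time from v_R²t² + 2D_R t − x² = 0: t = (√(D_R² + v_R²x²) − D_R)/v_R².
√(D_R² + v_R²x²) = √(0.1557² + 0.02731² × 36.9²) = 1.020; v_R² = 0.0007458.
t = (1.020 − 0.1557)/0.0007458 = 1160 days.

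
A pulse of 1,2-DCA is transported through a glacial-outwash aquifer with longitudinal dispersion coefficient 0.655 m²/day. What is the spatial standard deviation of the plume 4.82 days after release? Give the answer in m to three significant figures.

Dispersive spreading gives a Gaussian with σ² = 2Dt; advection only shifts the center.
σ = √(2 × 0.655 × 4.82) = 2.51 m.

2.51 m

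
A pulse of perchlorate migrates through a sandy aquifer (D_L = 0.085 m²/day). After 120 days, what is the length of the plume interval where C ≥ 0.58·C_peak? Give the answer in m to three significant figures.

9.43 m

The plume is Gaussian with σ = √(2Dt) = √(2 × 0.085 × 120) = 4.517 m.
C/C_peak = exp(−Δx²/(2σ²)) = 0.58 ⇒ Δx = σ·√(−2 ln 0.58) = 4.517 × 1.044 = 4.716 m.
Width = 2Δx = 9.43 m.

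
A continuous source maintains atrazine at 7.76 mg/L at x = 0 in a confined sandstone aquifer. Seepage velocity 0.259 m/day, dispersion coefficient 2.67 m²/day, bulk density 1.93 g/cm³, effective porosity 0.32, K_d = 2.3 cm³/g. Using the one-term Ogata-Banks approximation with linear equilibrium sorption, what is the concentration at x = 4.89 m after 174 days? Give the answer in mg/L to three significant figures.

Retardation factor R = 1 + ρ_b·K_d/n = 1 + 1.93 × 2.3/0.32 = 14.87.
Sorption retards both mechanisms: v_R = v/R = 0.01742 m/day, D_R = D/R = 0.1796 m²/day.
v_R·t = 0.01742 × 174 = 3.03108 m; 2√(D_R t) = 11.18 m; argument = (4.89 − 3.03108)/11.18 = 0.1663.
C = C₀ × ½·erfc(0.1663) = 7.76 × 0.4070 = 3.16 mg/L.

3.16 mg/L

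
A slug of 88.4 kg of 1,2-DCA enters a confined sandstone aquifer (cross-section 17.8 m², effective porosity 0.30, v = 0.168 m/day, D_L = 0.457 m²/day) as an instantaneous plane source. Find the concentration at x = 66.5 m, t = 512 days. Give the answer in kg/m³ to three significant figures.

0.203 kg/m³

For an instantaneous plane source, C(x,t) = M/(n_e·A·√(4πDt)) · exp(−(x−vt)²/(4Dt)), with n_e·A the pore (flow) area.
Plume center vt = 0.168 × 512 = 86.016 m, so the well at 66.5 m is 19.516 m upgradient of the peak.
√(4πDt) = 54.22 m, giving peak height M/(n_e·A·√(4πDt)) = 88.4/(0.30 × 17.8 × 54.22) = 0.3053 kg/m³.
(x−vt)²/(4Dt) = (-19.516)²/(4 × 0.457 × 512) = 0.4069; exp(−0.4069) = 0.6657.
C = 0.3053 × 0.6657 = 0.203 kg/m³.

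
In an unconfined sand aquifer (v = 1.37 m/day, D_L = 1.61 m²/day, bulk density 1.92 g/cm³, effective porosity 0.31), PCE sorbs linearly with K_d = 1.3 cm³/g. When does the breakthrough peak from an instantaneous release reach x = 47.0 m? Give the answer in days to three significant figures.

Retardation factor R = 1 + ρ_b·K_d/n = 1 + 1.92 × 1.3/0.31 = 9.052.
Sorption retards both mechanisms: v_R = v/R = 0.1513 m/day, D_R = D/R = 0.1779 m²/day.
Peak time from v_R²t² + 2D_R t − x² = 0: t = (√(D_R² + v_R²x²) − D_R)/v_R².
√(D_R² + v_R²x²) = √(0.1779² + 0.1513² × 47.0²) = 7.113; v_R² = 0.02289.
t = (7.113 − 0.1779)/0.02289 = 303 days.

303 days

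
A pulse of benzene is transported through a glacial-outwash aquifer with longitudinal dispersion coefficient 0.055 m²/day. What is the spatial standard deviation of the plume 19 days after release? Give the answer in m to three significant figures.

1.45 m

Dispersive spreading gives a Gaussian with σ² = 2Dt; advection only shifts the center.
σ = √(2 × 0.055 × 19) = 1.45 m.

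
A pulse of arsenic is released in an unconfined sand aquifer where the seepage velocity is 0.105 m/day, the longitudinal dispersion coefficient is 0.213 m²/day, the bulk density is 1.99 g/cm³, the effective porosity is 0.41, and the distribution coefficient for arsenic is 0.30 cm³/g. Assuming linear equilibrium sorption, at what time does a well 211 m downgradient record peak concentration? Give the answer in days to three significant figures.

Retardation factor R = 1 + ρ_b·K_d/n = 1 + 1.99 × 0.30/0.41 = 2.456.
Sorption retards both mechanisms: v_R = v/R = 0.04275 m/day, D_R = D/R = 0.08673 m²/day.
Peak time from v_R²t² + 2D_R t − x² = 0: t = (√(D_R² + v_R²x²) − D_R)/v_R².
√(D_R² + v_R²x²) = √(0.08673² + 0.04275² × 211²) = 9.021; v_R² = 0.001828.
t = (9.021 − 0.08673)/0.001828 = 4890 days.

4890 days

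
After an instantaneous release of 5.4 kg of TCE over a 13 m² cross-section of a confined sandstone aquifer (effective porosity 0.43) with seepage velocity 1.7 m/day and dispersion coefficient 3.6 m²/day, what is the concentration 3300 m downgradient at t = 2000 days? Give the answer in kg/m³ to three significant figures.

For an instantaneous plane source, C(x,t) = M/(n_e·A·√(4πDt)) · exp(−(x−vt)²/(4Dt)), with n_e·A the pore (flow) area.
Plume center vt = 1.7 × 2000 = 3400 m, so the well at 3300 m is 100 m upgradient of the peak.
√(4πDt) = 300.8 m, giving peak height M/(n_e·A·√(4πDt)) = 5.4/(0.43 × 13 × 300.8) = 0.003211 kg/m³.
(x−vt)²/(4Dt) = (-100)²/(4 × 3.6 × 2000) = 0.3472; exp(−0.3472) = 0.7067.
C = 0.003211 × 0.7067 = 0.00227 kg/m³.

0.00227 kg/m³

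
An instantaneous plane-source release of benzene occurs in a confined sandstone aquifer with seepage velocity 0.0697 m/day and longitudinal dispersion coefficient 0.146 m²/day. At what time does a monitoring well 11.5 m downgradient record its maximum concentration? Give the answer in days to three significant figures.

138 days

For the 1D instantaneous-source solution, setting ∂C/∂t = 0 at fixed x gives v²t² + 2Dt − x² = 0, so t = (√(D² + v²x²) − D)/v².
√(D² + v²x²) = √(0.146² + 0.0697² × 11.5²) = 0.8147; v² = 0.00485809.
t = (0.8147 − 0.146)/0.00485809 = 138 days (vs. the pure-advection estimate x/v = 165 d).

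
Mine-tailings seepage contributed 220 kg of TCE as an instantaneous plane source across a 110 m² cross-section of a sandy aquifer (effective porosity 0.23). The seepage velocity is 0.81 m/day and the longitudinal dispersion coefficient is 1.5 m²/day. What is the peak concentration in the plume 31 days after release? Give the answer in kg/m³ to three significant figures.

0.360 kg/m³

The peak of an instantaneous 1D plume sits at x = vt; there the Gaussian factor is 1 and C_max = M/(n_e·A·√(4πDt)), where n_e·A is the pore area the mass is dissolved in.
√(4πDt) = √(4π × 1.5 × 31) = 24.17 m, so C_max = 220/(0.23 × 110 × 24.17) = 0.360 kg/m³.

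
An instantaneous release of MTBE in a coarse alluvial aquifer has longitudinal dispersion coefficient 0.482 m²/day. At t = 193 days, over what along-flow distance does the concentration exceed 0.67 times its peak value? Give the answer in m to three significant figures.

24.4 m

The plume is Gaussian with σ = √(2Dt) = √(2 × 0.482 × 193) = 13.64 m.
C/C_peak = exp(−Δx²/(2σ²)) = 0.67 ⇒ Δx = σ·√(−2 ln 0.67) = 13.64 × 0.8950 = 12.21 m.
Width = 2Δx = 24.4 m.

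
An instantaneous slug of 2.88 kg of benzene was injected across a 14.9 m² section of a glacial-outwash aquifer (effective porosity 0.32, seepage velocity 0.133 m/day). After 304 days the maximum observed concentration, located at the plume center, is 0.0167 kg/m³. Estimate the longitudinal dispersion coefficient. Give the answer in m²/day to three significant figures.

At the plume center C_max = M/(n_e·A·√(4πDt)), so D = M²/(4πt·(n_e·A·C_max)²).
n_e·A·C_max = 0.32 × 14.9 × 0.0167 = 0.07963 kg/m.
D = 2.88²/(4π × 304 × 0.07963²) = 0.342 m²/day.

0.342 m²/day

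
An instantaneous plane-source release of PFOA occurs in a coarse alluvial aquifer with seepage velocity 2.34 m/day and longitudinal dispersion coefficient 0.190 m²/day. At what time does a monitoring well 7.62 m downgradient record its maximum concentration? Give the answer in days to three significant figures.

3.22 days

For the 1D instantaneous-source solution, setting ∂C/∂t = 0 at fixed x gives v²t² + 2Dt − x² = 0, so t = (√(D² + v²x²) − D)/v².
√(D² + v²x²) = √(0.190² + 2.34² × 7.62²) = 17.83; v² = 5.4756.
t = (17.83 − 0.190)/5.4756 = 3.22 days (vs. the pure-advection estimate x/v = 3.26 d).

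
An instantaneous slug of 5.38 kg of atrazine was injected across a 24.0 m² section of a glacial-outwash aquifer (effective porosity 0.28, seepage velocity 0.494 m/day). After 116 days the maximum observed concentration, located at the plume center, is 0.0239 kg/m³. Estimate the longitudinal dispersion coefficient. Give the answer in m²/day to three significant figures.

At the plume center C_max = M/(n_e·A·√(4πDt)), so D = M²/(4πt·(n_e·A·C_max)²).
n_e·A·C_max = 0.28 × 24.0 × 0.0239 = 0.1606 kg/m.
D = 5.38²/(4π × 116 × 0.1606²) = 0.770 m²/day.

0.770 m²/day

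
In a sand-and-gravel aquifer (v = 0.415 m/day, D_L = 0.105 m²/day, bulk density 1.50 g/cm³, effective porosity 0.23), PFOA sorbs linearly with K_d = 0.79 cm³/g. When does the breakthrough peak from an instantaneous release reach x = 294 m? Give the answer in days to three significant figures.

4350 days

Retardation factor R = 1 + ρ_b·K_d/n = 1 + 1.50 × 0.79/0.23 = 6.152.
Sorption retards both mechanisms: v_R = v/R = 0.06746 m/day, D_R = D/R = 0.01707 m²/day.
Peak time from v_R²t² + 2D_R t − x² = 0: t = (√(D_R² + v_R²x²) − D_R)/v_R².
√(D_R² + v_R²x²) = √(0.01707² + 0.06746² × 294²) = 19.83; v_R² = 0.004551.
t = (19.83 − 0.01707)/0.004551 = 4350 days.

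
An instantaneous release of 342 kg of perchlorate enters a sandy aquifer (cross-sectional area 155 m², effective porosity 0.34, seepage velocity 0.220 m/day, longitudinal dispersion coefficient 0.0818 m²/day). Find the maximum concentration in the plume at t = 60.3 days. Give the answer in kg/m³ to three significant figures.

0.824 kg/m³

The peak of an instantaneous 1D plume sits at x = vt; there the Gaussian factor is 1 and C_max = M/(n_e·A·√(4πDt)), where n_e·A is the pore area the mass is dissolved in.
√(4πDt) = √(4π × 0.0818 × 60.3) = 7.873 m, so C_max = 342/(0.34 × 155 × 7.873) = 0.824 kg/m³.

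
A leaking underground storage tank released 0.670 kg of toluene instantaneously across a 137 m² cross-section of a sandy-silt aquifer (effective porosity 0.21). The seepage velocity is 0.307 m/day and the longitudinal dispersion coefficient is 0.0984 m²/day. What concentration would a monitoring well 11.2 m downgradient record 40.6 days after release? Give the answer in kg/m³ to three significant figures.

For an instantaneous plane source, C(x,t) = M/(n_e·A·√(4πDt)) · exp(−(x−vt)²/(4Dt)), with n_e·A the pore (flow) area.
Plume center vt = 0.307 × 40.6 = 12.4642 m, so the well at 11.2 m is 1.2642 m upgradient of the peak.
√(4πDt) = 7.085 m, giving peak height M/(n_e·A·√(4πDt)) = 0.670/(0.21 × 137 × 7.085) = 0.003287 kg/m³.
(x−vt)²/(4Dt) = (-1.2642)²/(4 × 0.0984 × 40.6) = 0.1000; exp(−0.1000) = 0.9048.
C = 0.003287 × 0.9048 = 0.00297 kg/m³.

0.00297 kg/m³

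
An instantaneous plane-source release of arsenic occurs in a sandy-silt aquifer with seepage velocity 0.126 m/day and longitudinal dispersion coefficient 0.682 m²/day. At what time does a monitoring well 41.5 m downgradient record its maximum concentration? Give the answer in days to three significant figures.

289 days

For the 1D instantaneous-source solution, setting ∂C/∂t = 0 at fixed x gives v²t² + 2Dt − x² = 0, so t = (√(D² + v²x²) − D)/v².
√(D² + v²x²) = √(0.682² + 0.126² × 41.5²) = 5.273; v² = 0.015876.
t = (5.273 − 0.682)/0.015876 = 289 days (vs. the pure-advection estimate x/v = 329 d).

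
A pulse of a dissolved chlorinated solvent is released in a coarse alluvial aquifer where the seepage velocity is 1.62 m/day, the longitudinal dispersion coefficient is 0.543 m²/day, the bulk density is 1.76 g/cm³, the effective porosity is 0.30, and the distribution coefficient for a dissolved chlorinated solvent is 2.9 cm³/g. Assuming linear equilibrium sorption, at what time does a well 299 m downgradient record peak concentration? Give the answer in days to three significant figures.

3320 days

Retardation factor R = 1 + ρ_b·K_d/n = 1 + 1.76 × 2.9/0.30 = 18.01.
Sorption retards both mechanisms: v_R = v/R = 0.08995 m/day, D_R = D/R = 0.03015 m²/day.
Peak time from v_R²t² + 2D_R t − x² = 0: t = (√(D_R² + v_R²x²) − D_R)/v_R².
√(D_R² + v_R²x²) = √(0.03015² + 0.08995² × 299²) = 26.90; v_R² = 0.008091.
t = (26.90 − 0.03015)/0.008091 = 3320 days.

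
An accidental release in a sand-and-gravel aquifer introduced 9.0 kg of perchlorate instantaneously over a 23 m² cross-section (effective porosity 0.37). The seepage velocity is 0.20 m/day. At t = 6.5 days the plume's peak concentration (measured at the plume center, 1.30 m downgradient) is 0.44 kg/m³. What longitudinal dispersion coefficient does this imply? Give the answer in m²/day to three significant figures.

At the plume center C_max = M/(n_e·A·√(4πDt)), so D = M²/(4πt·(n_e·A·C_max)²).
n_e·A·C_max = 0.37 × 23 × 0.44 = 3.744 kg/m.
D = 9.0²/(4π × 6.5 × 3.744²) = 0.0707 m²/day.

0.0707 m²/day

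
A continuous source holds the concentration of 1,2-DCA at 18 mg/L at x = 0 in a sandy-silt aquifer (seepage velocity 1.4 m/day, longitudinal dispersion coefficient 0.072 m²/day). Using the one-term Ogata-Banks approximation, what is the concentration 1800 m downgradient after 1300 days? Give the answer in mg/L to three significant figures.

16.7 mg/L

For a continuous step input, C/C₀ ≈ ½·erfc((x−vt)/(2√(Dt))).
vt = 1.4 × 1300 = 1820 m and 2√(Dt) = 2√(0.072 × 1300) = 19.35 m.
Argument (x−vt)/(2√(Dt)) = (1800 − 1820)/19.35 = -1.034; ½·erfc(-1.034) = 0.9282.
C = 18 × 0.9282 = 16.7 mg/L.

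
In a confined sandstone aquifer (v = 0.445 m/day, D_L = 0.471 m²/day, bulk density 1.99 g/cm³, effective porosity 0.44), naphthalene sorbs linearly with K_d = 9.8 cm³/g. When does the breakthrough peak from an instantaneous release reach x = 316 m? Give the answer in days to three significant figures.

Retardation factor R = 1 + ρ_b·K_d/n = 1 + 1.99 × 9.8/0.44 = 45.32.
Sorption retards both mechanisms: v_R = v/R = 0.009819 m/day, D_R = D/R = 0.01039 m²/day.
Peak time from v_R²t² + 2D_R t − x² = 0: t = (√(D_R² + v_R²x²) − D_R)/v_R².
√(D_R² + v_R²x²) = √(0.01039² + 0.009819² × 316²) = 3.103; v_R² = 9.641e-05.
t = (3.103 − 0.01039)/9.641e-05 = 32100 days.

32100 days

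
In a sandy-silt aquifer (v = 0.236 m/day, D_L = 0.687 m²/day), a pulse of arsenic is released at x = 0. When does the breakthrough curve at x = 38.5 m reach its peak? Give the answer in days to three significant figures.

151 days

For the 1D instantaneous-source solution, setting ∂C/∂t = 0 at fixed x gives v²t² + 2Dt − x² = 0, so t = (√(D² + v²x²) − D)/v².
√(D² + v²x²) = √(0.687² + 0.236² × 38.5²) = 9.112; v² = 0.055696.
t = (9.112 − 0.687)/0.055696 = 151 days (vs. the pure-advection estimate x/v = 163 d).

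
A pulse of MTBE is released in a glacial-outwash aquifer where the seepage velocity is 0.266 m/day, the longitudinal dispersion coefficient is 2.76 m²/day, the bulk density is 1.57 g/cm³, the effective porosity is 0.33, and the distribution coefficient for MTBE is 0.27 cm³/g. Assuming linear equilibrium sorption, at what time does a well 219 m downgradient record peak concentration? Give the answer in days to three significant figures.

1790 days

Retardation factor R = 1 + ρ_b·K_d/n = 1 + 1.57 × 0.27/0.33 = 2.285.
Sorption retards both mechanisms: v_R = v/R = 0.1164 m/day, D_R = D/R = 1.208 m²/day.
Peak time from v_R²t² + 2D_R t − x² = 0: t = (√(D_R² + v_R²x²) − D_R)/v_R².
√(D_R² + v_R²x²) = √(1.208² + 0.1164² × 219²) = 25.52; v_R² = 0.01355.
t = (25.52 − 1.208)/0.01355 = 1790 days.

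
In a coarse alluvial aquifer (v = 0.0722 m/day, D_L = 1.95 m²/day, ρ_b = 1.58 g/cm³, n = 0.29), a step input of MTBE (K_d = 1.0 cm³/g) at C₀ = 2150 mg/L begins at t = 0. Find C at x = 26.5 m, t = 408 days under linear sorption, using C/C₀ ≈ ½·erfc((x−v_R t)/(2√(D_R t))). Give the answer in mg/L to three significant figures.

175 mg/L

Retardation factor R = 1 + ρ_b·K_d/n = 1 + 1.58 × 1.0/0.29 = 6.448.
Sorption retards both mechanisms: v_R = v/R = 0.01120 m/day, D_R = D/R = 0.3024 m²/day.
v_R·t = 0.01120 × 408 = 4.5696 m; 2√(D_R t) = 22.22 m; argument = (26.5 − 4.5696)/22.22 = 0.9870.
C = C₀ × ½·erfc(0.9870) = 2150 × 0.08138 = 175 mg/L.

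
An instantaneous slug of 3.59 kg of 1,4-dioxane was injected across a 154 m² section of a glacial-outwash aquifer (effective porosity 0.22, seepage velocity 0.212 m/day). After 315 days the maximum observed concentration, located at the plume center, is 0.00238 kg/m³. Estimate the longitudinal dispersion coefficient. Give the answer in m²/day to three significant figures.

At the plume center C_max = M/(n_e·A·√(4πDt)), so D = M²/(4πt·(n_e·A·C_max)²).
n_e·A·C_max = 0.22 × 154 × 0.00238 = 0.08063 kg/m.
D = 3.59²/(4π × 315 × 0.08063²) = 0.501 m²/day.

0.501 m²/day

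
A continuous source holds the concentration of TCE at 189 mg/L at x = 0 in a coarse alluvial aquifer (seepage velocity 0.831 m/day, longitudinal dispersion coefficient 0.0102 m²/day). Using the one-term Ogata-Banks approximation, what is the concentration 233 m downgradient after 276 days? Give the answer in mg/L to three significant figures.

For a continuous step input, C/C₀ ≈ ½·erfc((x−vt)/(2√(Dt))).
vt = 0.831 × 276 = 229.356 m and 2√(Dt) = 2√(0.0102 × 276) = 3.356 m.
Argument (x−vt)/(2√(Dt)) = (233 − 229.356)/3.356 = 1.086; ½·erfc(1.086) = 0.06229.
C = 189 × 0.06229 = 11.8 mg/L.

11.8 mg/L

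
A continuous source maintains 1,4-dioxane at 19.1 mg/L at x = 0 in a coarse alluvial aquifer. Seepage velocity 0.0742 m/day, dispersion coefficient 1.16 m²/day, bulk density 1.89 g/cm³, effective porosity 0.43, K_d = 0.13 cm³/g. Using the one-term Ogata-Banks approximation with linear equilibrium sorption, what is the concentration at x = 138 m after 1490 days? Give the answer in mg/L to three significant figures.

Retardation factor R = 1 + ρ_b·K_d/n = 1 + 1.89 × 0.13/0.43 = 1.571.
Sorption retards both mechanisms: v_R = v/R = 0.04723 m/day, D_R = D/R = 0.7384 m²/day.
v_R·t = 0.04723 × 1490 = 70.3727 m; 2√(D_R t) = 66.34 m; argument = (138 − 70.3727)/66.34 = 1.019.
C = C₀ × ½·erfc(1.019) = 19.1 × 0.07478 = 1.43 mg/L.

1.43 mg/L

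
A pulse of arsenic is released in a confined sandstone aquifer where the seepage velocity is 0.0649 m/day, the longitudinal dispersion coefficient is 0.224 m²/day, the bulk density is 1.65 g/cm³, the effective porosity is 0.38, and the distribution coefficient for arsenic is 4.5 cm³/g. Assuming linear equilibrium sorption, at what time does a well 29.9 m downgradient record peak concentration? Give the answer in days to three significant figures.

Retardation factor R = 1 + ρ_b·K_d/n = 1 + 1.65 × 4.5/0.38 = 20.54.
Sorption retards both mechanisms: v_R = v/R = 0.003160 m/day, D_R = D/R = 0.01091 m²/day.
Peak time from v_R²t² + 2D_R t − x² = 0: t = (√(D_R² + v_R²x²) − D_R)/v_R².
√(D_R² + v_R²x²) = √(0.01091² + 0.003160² × 29.9²) = 0.09511; v_R² = 9.986e-06.
t = (0.09511 − 0.01091)/9.986e-06 = 8430 days.

8430 days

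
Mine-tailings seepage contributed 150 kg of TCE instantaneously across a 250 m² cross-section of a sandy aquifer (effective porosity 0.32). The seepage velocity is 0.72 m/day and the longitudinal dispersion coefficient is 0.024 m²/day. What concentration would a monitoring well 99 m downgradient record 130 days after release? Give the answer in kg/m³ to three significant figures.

For an instantaneous plane source, C(x,t) = M/(n_e·A·√(4πDt)) · exp(−(x−vt)²/(4Dt)), with n_e·A the pore (flow) area.
Plume center vt = 0.72 × 130 = 93.6 m, so the well at 99 m is 5.4 m downgradient of the peak.
√(4πDt) = 6.262 m, giving peak height M/(n_e·A·√(4πDt)) = 150/(0.32 × 250 × 6.262) = 0.2994 kg/m³.
(x−vt)²/(4Dt) = (5.4)²/(4 × 0.024 × 130) = 2.337; exp(−2.337) = 0.09662.
C = 0.2994 × 0.09662 = 0.0289 kg/m³.

0.0289 kg/m³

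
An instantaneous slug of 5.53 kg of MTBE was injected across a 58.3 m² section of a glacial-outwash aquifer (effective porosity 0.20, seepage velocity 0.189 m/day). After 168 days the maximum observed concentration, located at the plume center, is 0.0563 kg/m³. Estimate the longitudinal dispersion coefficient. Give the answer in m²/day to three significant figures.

At the plume center C_max = M/(n_e·A·√(4πDt)), so D = M²/(4πt·(n_e·A·C_max)²).
n_e·A·C_max = 0.20 × 58.3 × 0.0563 = 0.6565 kg/m.
D = 5.53²/(4π × 168 × 0.6565²) = 0.0336 m²/day.

0.0336 m²/day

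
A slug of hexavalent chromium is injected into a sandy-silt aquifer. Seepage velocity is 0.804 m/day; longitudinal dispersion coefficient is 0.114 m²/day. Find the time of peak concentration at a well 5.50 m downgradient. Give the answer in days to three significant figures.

For the 1D instantaneous-source solution, setting ∂C/∂t = 0 at fixed x gives v²t² + 2Dt − x² = 0, so t = (√(D² + v²x²) − D)/v².
√(D² + v²x²) = √(0.114² + 0.804² × 5.50²) = 4.423; v² = 0.646416.
t = (4.423 − 0.114)/0.646416 = 6.67 days (vs. the pure-advection estimate x/v = 6.84 d).

6.67 days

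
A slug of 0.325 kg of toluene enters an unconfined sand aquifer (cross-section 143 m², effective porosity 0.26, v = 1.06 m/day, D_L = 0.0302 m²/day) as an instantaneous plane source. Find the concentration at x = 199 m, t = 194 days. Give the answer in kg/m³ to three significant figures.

0.000155 kg/m³

For an instantaneous plane source, C(x,t) = M/(n_e·A·√(4πDt)) · exp(−(x−vt)²/(4Dt)), with n_e·A the pore (flow) area.
Plume center vt = 1.06 × 194 = 205.64 m, so the well at 199 m is 6.64 m upgradient of the peak.
√(4πDt) = 8.580 m, giving peak height M/(n_e·A·√(4πDt)) = 0.325/(0.26 × 143 × 8.580) = 0.001019 kg/m³.
(x−vt)²/(4Dt) = (-6.64)²/(4 × 0.0302 × 194) = 1.881; exp(−1.881) = 0.1524.
C = 0.001019 × 0.1524 = 0.000155 kg/m³.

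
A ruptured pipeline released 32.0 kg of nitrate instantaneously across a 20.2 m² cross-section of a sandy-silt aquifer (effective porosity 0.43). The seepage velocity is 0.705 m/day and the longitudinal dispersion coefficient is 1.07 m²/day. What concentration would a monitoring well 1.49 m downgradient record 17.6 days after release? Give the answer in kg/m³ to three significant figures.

0.0492 kg/m³

For an instantaneous plane source, C(x,t) = M/(n_e·A·√(4πDt)) · exp(−(x−vt)²/(4Dt)), with n_e·A the pore (flow) area.
Plume center vt = 0.705 × 17.6 = 12.408 m, so the well at 1.49 m is 10.918 m upgradient of the peak.
√(4πDt) = 15.38 m, giving peak height M/(n_e·A·√(4πDt)) = 32.0/(0.43 × 20.2 × 15.38) = 0.2395 kg/m³.
(x−vt)²/(4Dt) = (-10.918)²/(4 × 1.07 × 17.6) = 1.582; exp(−1.582) = 0.2056.
C = 0.2395 × 0.2056 = 0.0492 kg/m³.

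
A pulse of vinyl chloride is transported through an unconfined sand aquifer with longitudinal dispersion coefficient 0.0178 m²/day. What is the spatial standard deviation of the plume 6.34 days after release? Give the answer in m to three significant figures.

Dispersive spreading gives a Gaussian with σ² = 2Dt; advection only shifts the center.
σ = √(2 × 0.0178 × 6.34) = 0.475 m.

0.475 m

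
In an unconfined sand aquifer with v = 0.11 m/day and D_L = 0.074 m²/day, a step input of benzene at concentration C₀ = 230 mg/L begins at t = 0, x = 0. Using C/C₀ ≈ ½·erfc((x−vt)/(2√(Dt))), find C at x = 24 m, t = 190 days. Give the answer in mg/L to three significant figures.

64.3 mg/L

For a continuous step input, C/C₀ ≈ ½·erfc((x−vt)/(2√(Dt))).
vt = 0.11 × 190 = 20.9 m and 2√(Dt) = 2√(0.074 × 190) = 7.499 m.
Argument (x−vt)/(2√(Dt)) = (24 − 20.9)/7.499 = 0.4134; ½·erfc(0.4134) = 0.2794.
C = 230 × 0.2794 = 64.3 mg/L.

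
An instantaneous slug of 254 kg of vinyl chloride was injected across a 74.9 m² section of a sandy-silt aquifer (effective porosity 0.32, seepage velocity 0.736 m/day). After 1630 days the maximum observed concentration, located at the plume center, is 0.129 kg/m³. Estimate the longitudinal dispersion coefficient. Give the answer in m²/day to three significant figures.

At the plume center C_max = M/(n_e·A·√(4πDt)), so D = M²/(4πt·(n_e·A·C_max)²).
n_e·A·C_max = 0.32 × 74.9 × 0.129 = 3.092 kg/m.
D = 254²/(4π × 1630 × 3.092²) = 0.329 m²/day.

0.329 m²/day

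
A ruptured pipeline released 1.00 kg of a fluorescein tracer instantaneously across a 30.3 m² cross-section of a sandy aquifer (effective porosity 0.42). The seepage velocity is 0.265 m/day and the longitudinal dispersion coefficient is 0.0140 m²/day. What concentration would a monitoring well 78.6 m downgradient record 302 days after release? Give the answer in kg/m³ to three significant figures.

0.00955 kg/m³

For an instantaneous plane source, C(x,t) = M/(n_e·A·√(4πDt)) · exp(−(x−vt)²/(4Dt)), with n_e·A the pore (flow) area.
Plume center vt = 0.265 × 302 = 80.03 m, so the well at 78.6 m is 1.43 m upgradient of the peak.
√(4πDt) = 7.289 m, giving peak height M/(n_e·A·√(4πDt)) = 1.00/(0.42 × 30.3 × 7.289) = 0.01078 kg/m³.
(x−vt)²/(4Dt) = (-1.43)²/(4 × 0.0140 × 302) = 0.1209; exp(−0.1209) = 0.8861.
C = 0.01078 × 0.8861 = 0.00955 kg/m³.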